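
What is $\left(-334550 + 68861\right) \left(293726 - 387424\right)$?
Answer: $24894527922$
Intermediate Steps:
$\left(-334550 + 68861\right) \left(293726 - 387424\right) = \left(-265689\right) \left(-93698\right) = 24894527922$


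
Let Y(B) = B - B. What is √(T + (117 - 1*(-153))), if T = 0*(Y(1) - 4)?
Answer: 3*√30 ≈ 16.432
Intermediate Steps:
Y(B) = 0
T = 0 (T = 0*(0 - 4) = 0*(-4) = 0)
√(T + (117 - 1*(-153))) = √(0 + (117 - 1*(-153))) = √(0 + (117 + 153)) = √(0 + 270) = √270 = 3*√30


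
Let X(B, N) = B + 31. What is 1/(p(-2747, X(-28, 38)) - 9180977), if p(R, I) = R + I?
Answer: -1/9183721 ≈ -1.0889e-7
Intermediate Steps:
X(B, N) = 31 + B
p(R, I) = I + R
1/(p(-2747, X(-28, 38)) - 9180977) = 1/(((31 - 28) - 2747) - 9180977) = 1/((3 - 2747) - 9180977) = 1/(-2744 - 9180977) = 1/(-9183721) = -1/9183721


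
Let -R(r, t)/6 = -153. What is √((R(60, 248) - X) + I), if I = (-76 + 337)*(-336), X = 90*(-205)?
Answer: 6*I*√1898 ≈ 261.4*I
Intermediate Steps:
R(r, t) = 918 (R(r, t) = -6*(-153) = 918)
X = -18450
I = -87696 (I = 261*(-336) = -87696)
√((R(60, 248) - X) + I) = √((918 - 1*(-18450)) - 87696) = √((918 + 18450) - 87696) = √(19368 - 87696) = √(-68328) = 6*I*√1898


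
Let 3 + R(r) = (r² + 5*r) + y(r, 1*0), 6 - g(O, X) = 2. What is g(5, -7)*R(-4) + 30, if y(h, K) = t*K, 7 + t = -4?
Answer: 2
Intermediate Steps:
t = -11 (t = -7 - 4 = -11)
g(O, X) = 4 (g(O, X) = 6 - 1*2 = 6 - 2 = 4)
y(h, K) = -11*K
R(r) = -3 + r² + 5*r (R(r) = -3 + ((r² + 5*r) - 11*0) = -3 + ((r² + 5*r) + 0) = -3 + (r² + 5*r) = -3 + r² + 5*r)
g(5, -7)*R(-4) + 30 = 4*(-3 + (-4)² + 5*(-4)) + 30 = 4*(-3 + 16 - 20) + 30 = 4*(-7) + 30 = -28 + 30 = 2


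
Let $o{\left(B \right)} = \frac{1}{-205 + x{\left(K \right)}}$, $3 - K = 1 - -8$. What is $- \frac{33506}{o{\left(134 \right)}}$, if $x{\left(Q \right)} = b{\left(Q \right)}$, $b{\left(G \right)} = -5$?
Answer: $7036260$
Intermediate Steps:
$K = -6$ ($K = 3 - \left(1 - -8\right) = 3 - \left(1 + 8\right) = 3 - 9 = -6$)
$x{\left(Q \right)} = -5$
$o{\left(B \right)} = - \frac{1}{210}$ ($o{\left(B \right)} = \frac{1}{-205 - 5} = \frac{1}{-210} = - \frac{1}{210}$)
$- \frac{33506}{o{\left(134 \right)}} = - \frac{33506}{- \frac{1}{210}} = \left(-33506\right) \left(-210\right) = 7036260$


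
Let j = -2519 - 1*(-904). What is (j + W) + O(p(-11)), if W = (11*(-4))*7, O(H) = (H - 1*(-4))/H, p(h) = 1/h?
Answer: -1966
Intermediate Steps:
j = -1615 (j = -2519 + 904 = -1615)
O(H) = (4 + H)/H (O(H) = (H + 4)/H = (4 + H)/H)
W = -308 (W = -44*7 = -308)
(j + W) + O(p(-11)) = (-1615 - 308) + (4 + 1/(-11))/(1/(-11)) = -1923 + (4 - 1/11)/(-1/11) = -1923 - 11*43/11 = -1923 - 43 = -1966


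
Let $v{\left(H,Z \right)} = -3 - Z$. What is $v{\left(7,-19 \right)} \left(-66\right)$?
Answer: $-1056$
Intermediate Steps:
$v{\left(7,-19 \right)} \left(-66\right) = \left(-3 - -19\right) \left(-66\right) = \left(-3 + 19\right) \left(-66\right) = 16 \left(-66\right) = -1056$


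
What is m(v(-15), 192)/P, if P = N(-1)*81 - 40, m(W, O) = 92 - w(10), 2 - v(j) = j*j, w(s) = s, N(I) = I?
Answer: -82/121 ≈ -0.67769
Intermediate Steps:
v(j) = 2 - j² (v(j) = 2 - j*j = 2 - j²)
m(W, O) = 82 (m(W, O) = 92 - 1*10 = 92 - 10 = 82)
P = -121 (P = -1*81 - 40 = -81 - 40 = -121)
m(v(-15), 192)/P = 82/(-121) = 82*(-1/121) = -82/121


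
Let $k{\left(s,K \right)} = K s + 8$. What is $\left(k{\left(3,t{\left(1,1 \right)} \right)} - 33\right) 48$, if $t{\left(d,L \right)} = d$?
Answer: $-1056$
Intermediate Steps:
$k{\left(s,K \right)} = 8 + K s$
$\left(k{\left(3,t{\left(1,1 \right)} \right)} - 33\right) 48 = \left(\left(8 + 1 \cdot 3\right) - 33\right) 48 = \left(\left(8 + 3\right) - 33\right) 48 = \left(11 - 33\right) 48 = \left(-22\right) 48 = -1056$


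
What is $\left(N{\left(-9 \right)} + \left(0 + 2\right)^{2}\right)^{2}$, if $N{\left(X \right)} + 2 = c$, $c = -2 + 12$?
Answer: $144$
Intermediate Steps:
$c = 10$
$N{\left(X \right)} = 8$ ($N{\left(X \right)} = -2 + 10 = 8$)
$\left(N{\left(-9 \right)} + \left(0 + 2\right)^{2}\right)^{2} = \left(8 + \left(0 + 2\right)^{2}\right)^{2} = \left(8 + 2^{2}\right)^{2} = \left(8 + 4\right)^{2} = 12^{2} = 144$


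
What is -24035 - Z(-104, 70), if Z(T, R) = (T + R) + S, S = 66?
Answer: -24067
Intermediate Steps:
Z(T, R) = 66 + R + T (Z(T, R) = (T + R) + 66 = (R + T) + 66 = 66 + R + T)
-24035 - Z(-104, 70) = -24035 - (66 + 70 - 104) = -24035 - 1*32 = -24035 - 32 = -24067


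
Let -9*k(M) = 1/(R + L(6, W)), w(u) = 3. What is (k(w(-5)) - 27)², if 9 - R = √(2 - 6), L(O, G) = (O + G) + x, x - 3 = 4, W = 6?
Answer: (95756 + I)²/12574116 ≈ 729.21 + 0.015231*I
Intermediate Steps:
x = 7 (x = 3 + 4 = 7)
L(O, G) = 7 + G + O (L(O, G) = (O + G) + 7 = (G + O) + 7 = 7 + G + O)
R = 9 - 2*I (R = 9 - √(2 - 6) = 9 - √(-4) = 9 - 2*I ≈ 9.0 - 2.0*I)
k(M) = -(28 + 2*I)/7092 (k(M) = -1/(9*((9 - 2*I) + (7 + 6 + 6))) = -1/(9*((9 - 2*I) + 19)) = -(28 + 2*I)/788/9 = -(28 + 2*I)/7092)
(k(w(-5)) - 27)² = ((-7/1773 - I/3546) - 27)² = (-47878/1773 - I/3546)²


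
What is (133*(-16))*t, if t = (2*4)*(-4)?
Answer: 68096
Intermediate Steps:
t = -32 (t = 8*(-4) = -32)
(133*(-16))*t = (133*(-16))*(-32) = -2128*(-32) = 68096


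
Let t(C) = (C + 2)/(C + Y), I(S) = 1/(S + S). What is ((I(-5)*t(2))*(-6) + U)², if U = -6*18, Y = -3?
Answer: 304704/25 ≈ 12188.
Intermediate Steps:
I(S) = 1/(2*S)
U = -108
t(C) = (2 + C)/(-3 + C) (t(C) = (C + 2)/(C - 3) = (2 + C)/(-3 + C))
((I(-5)*t(2))*(-6) + U)² = ((((½)/(-5))*((2 + 2)/(-3 + 2)))*(-6) - 108)² = ((((½)*(-⅕))*(4/(-1)))*(-6) - 108)² = (-(-1)*4/10*(-6) - 108)² = (-⅒*(-4)*(-6) - 108)² = ((⅖)*(-6) - 108)² = (-12/5 - 108)² = (-552/5)² = 304704/25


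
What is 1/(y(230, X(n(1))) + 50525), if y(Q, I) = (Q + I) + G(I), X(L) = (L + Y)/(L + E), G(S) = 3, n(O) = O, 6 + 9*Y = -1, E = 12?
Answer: 117/5938688 ≈ 1.9701e-5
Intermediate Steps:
Y = -7/9 (Y = -⅔ + (⅑)*(-1) = -⅔ - ⅑ = -7/9 ≈ -0.77778)
X(L) = (-7/9 + L)/(12 + L) (X(L) = (L - 7/9)/(L + 12) = (-7/9 + L)/(12 + L))
y(Q, I) = 3 + I + Q (y(Q, I) = (Q + I) + 3 = (I + Q) + 3 = 3 + I + Q)
1/(y(230, X(n(1))) + 50525) = 1/((3 + (-7/9 + 1)/(12 + 1) + 230) + 50525) = 1/((3 + (2/9)/13 + 230) + 50525) = 1/((3 + (1/13)*(2/9) + 230) + 50525) = 1/((3 + 2/117 + 230) + 50525) = 1/(27263/117 + 50525) = 1/(5938688/117) = 117/5938688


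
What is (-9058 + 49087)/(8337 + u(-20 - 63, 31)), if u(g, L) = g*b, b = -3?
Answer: 13343/2862 ≈ 4.6621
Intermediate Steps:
u(g, L) = -3*g (u(g, L) = g*(-3) = -3*g)
(-9058 + 49087)/(8337 + u(-20 - 63, 31)) = (-9058 + 49087)/(8337 - 3*(-20 - 63)) = 40029/(8337 - 3*(-83)) = 40029/(8337 + 249) = 40029/8586 = 40029*(1/8586) = 13343/2862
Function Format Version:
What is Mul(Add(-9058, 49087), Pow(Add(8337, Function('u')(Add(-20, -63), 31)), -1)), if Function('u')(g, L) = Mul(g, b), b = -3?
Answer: Rational(13343, 2862) ≈ 4.6621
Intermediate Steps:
Function('u')(g, L) = Mul(-3, g) (Function('u')(g, L) = Mul(g, -3) = Mul(-3, g))
Mul(Add(-9058, 49087), Pow(Add(8337, Function('u')(Add(-20, -63), 31)), -1)) = Mul(Add(-9058, 49087), Pow(Add(8337, Mul(-3, Add(-20, -63))), -1)) = Mul(40029, Pow(Add(8337, Mul(-3, -83)), -1)) = Mul(40029, Pow(Add(8337, 249), -1)) = Mul(40029, Pow(8586, -1)) = Mul(40029, Rational(1, 8586)) = Rational(13343, 2862)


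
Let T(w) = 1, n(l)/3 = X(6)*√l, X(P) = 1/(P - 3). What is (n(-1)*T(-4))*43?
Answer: 43*I ≈ 43.0*I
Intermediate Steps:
X(P) = 1/(-3 + P)
n(l) = √l (n(l) = 3*(√l/(-3 + 6)) = 3*(√l/3) = √l)
(n(-1)*T(-4))*43 = (√(-1)*1)*43 = (I*1)*43 = I*43 = 43*I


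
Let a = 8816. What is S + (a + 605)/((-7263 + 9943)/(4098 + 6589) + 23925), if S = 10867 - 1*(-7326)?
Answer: 4651853479142/255689155 ≈ 18193.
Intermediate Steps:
S = 18193 (S = 10867 + 7326 = 18193)
S + (a + 605)/((-7263 + 9943)/(4098 + 6589) + 23925) = 18193 + (8816 + 605)/((-7263 + 9943)/(4098 + 6589) + 23925) = 18193 + 9421/(2680/10687 + 23925) = 18193 + 9421/(255689155/10687) = 18193 + 9421*(10687/255689155) = 18193 + 100682227/255689155 = 4651853479142/255689155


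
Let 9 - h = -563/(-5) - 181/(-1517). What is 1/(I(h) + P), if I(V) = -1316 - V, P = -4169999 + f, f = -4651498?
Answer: -7585/66920249894 ≈ -1.1334e-7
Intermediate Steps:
h = -786711/7585 (h = 9 - (-563/(-5) - 181/(-1517)) = 9 - (-563*(-1/5) - 181*(-1/1517)) = 9 - (563/5 + 181/1517) = 9 - 1*854976/7585 = 9 - 854976/7585 = -786711/7585 ≈ -103.72)
P = -8821497 (P = -4169999 - 4651498 = -8821497)
1/(I(h) + P) = 1/((-1316 - 1*(-786711/7585)) - 8821497) = 1/((-1316 + 786711/7585) - 8821497) = 1/(-9195149/7585 - 8821497) = 1/(-66920249894/7585) = -7585/66920249894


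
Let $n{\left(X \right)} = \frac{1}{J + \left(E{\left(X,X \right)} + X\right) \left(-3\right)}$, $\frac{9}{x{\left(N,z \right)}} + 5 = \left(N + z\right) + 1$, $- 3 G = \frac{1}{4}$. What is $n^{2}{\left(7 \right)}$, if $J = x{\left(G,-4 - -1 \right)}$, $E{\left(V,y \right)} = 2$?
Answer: $\frac{7225}{5774409} \approx 0.0012512$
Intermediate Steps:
$G = - \frac{1}{12}$ ($G = - \frac{1}{3 \cdot 4} = \left(- \frac{1}{3}\right) \frac{1}{4} = - \frac{1}{12} \approx -0.083333$)
$x{\left(N,z \right)} = \frac{9}{-4 + N + z}$ ($x{\left(N,z \right)} = \frac{9}{-5 + \left(\left(N + z\right) + 1\right)} = \frac{9}{-5 + \left(1 + N + z\right)} = \frac{9}{-4 + N + z}$)
$J = - \frac{108}{85}$ ($J = \frac{9}{-4 - \frac{1}{12} - 3} = \frac{9}{- \frac{85}{12}} = 9 \left(- \frac{12}{85}\right) = - \frac{108}{85} \approx -1.2706$)
$n{\left(X \right)} = \frac{1}{- \frac{618}{85} - 3 X}$ ($n{\left(X \right)} = \frac{1}{- \frac{108}{85} + \left(2 + X\right) \left(-3\right)} = \frac{1}{- \frac{108}{85} - \left(6 + 3 X\right)} = \frac{1}{- \frac{618}{85} - 3 X}$)
$n^{2}{\left(7 \right)} = \left(- \frac{85}{618 + 255 \cdot 7}\right)^{2} = \left(- \frac{85}{618 + 1785}\right)^{2} = \left(- \frac{85}{2403}\right)^{2} = \frac{7225}{5774409}$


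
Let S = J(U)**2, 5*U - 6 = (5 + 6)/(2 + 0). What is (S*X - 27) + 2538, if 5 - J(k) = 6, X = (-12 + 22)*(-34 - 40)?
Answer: 1771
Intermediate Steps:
U = 23/10 (U = 6/5 + ((5 + 6)/(2 + 0))/5 = 6/5 + (11/2)/5 = 6/5 + (11*(1/2))/5 = 6/5 + (1/5)*(11/2) = 6/5 + 11/10 = 23/10 ≈ 2.3000)
X = -740 (X = 10*(-74) = -740)
J(k) = -1 (J(k) = 5 - 1*6 = 5 - 6 = -1)
S = 1 (S = (-1)**2 = 1)
(S*X - 27) + 2538 = (1*(-740) - 27) + 2538 = (-740 - 27) + 2538 = -767 + 2538 = 1771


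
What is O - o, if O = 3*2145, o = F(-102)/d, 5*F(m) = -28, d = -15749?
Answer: 506724047/78745 ≈ 6435.0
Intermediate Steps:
F(m) = -28/5 (F(m) = (⅕)*(-28) = -28/5)
o = 28/78745 (o = -28/5/(-15749) = -28/5*(-1/15749) = 28/78745 ≈ 0.00035558)
O = 6435
O - o = 6435 - 1*28/78745 = 6435 - 28/78745 = 506724047/78745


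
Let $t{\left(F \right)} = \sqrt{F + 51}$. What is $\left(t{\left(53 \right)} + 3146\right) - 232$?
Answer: $2914 + 2 \sqrt{26} \approx 2924.2$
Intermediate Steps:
$t{\left(F \right)} = \sqrt{51 + F}$
$\left(t{\left(53 \right)} + 3146\right) - 232 = \left(\sqrt{51 + 53} + 3146\right) - 232 = \left(\sqrt{104} + 3146\right) - 232 = \left(2 \sqrt{26} + 3146\right) - 232 = \left(3146 + 2 \sqrt{26}\right) - 232 = 2914 + 2 \sqrt{26}$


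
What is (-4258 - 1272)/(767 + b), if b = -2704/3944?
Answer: -2726290/377793 ≈ -7.2164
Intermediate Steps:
b = -338/493 (b = -2704*1/3944 = -338/493 ≈ -0.68560)
(-4258 - 1272)/(767 + b) = (-4258 - 1272)/(767 - 338/493) = -5530/377793/493 = -5530*493/377793 = -2726290/377793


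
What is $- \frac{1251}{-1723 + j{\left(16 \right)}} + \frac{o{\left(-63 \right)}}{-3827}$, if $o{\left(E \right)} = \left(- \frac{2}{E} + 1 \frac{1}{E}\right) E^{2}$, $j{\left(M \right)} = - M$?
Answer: $\frac{4678020}{6655153} \approx 0.70292$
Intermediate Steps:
$o{\left(E \right)} = - E$ ($o{\left(E \right)} = \left(- \frac{2}{E} + \frac{1}{E}\right) E^{2} = - \frac{1}{E} E^{2} = - E$)
$- \frac{1251}{-1723 + j{\left(16 \right)}} + \frac{o{\left(-63 \right)}}{-3827} = - \frac{1251}{-1723 - 16} + \frac{\left(-1\right) \left(-63\right)}{-3827} = - \frac{1251}{-1723 - 16} + 63 \left(- \frac{1}{3827}\right) = - \frac{1251}{-1739} - \frac{63}{3827} = \left(-1251\right) \left(- \frac{1}{1739}\right) - \frac{63}{3827} = \frac{1251}{1739} - \frac{63}{3827} = \frac{4678020}{6655153}$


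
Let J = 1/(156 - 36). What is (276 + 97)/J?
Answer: 44760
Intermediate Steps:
J = 1/120 ≈ 0.0083333
(276 + 97)/J = (276 + 97)/(1/120) = 373*120 = 44760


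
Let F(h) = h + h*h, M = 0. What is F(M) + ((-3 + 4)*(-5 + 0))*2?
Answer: -10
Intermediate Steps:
F(h) = h + h²
F(M) + ((-3 + 4)*(-5 + 0))*2 = 0*(1 + 0) + ((-3 + 4)*(-5 + 0))*2 = 0*1 + (1*(-5))*2 = 0 - 5*2 = 0 - 10 = -10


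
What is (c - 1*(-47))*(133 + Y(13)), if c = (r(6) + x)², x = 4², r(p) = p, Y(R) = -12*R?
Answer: -12213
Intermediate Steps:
x = 16
c = 484 (c = (6 + 16)² = 22² = 484)
(c - 1*(-47))*(133 + Y(13)) = (484 - 1*(-47))*(133 - 12*13) = (484 + 47)*(133 - 156) = 531*(-23) = -12213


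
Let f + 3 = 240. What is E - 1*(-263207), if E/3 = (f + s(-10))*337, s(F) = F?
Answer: 492704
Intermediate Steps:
f = 237 (f = -3 + 240 = 237)
E = 229497 (E = 3*((237 - 10)*337) = 3*(227*337) = 3*76499 = 229497)
E - 1*(-263207) = 229497 - 1*(-263207) = 229497 + 263207 = 492704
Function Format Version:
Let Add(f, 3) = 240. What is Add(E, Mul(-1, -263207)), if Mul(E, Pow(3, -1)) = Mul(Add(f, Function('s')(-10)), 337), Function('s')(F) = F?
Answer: 492704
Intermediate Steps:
f = 237 (f = Add(-3, 240) = 237)
E = 229497 (E = Mul(3, Mul(Add(237, -10), 337)) = Mul(3, Mul(227, 337)) = Mul(3, 76499) = 229497)
Add(E, Mul(-1, -263207)) = Add(229497, Mul(-1, -263207)) = Add(229497, 263207) = 492704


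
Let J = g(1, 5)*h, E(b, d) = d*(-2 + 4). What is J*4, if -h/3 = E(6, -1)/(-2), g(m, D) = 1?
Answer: -12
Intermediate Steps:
E(b, d) = 2*d (E(b, d) = d*2 = 2*d)
h = -3 (h = -3*2*(-1)/(-2) = -(-6)*(-1)/2 = -3*1 = -3)
J = -3 (J = 1*(-3) = -3)
J*4 = -3*4 = -12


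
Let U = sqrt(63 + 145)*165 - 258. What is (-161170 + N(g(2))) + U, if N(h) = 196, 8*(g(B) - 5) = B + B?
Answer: -161232 + 660*sqrt(13) ≈ -1.5885e+5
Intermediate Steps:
g(B) = 5 + B/4 (g(B) = 5 + (B + B)/8 = 5 + (2*B)/8 = 5 + B/4)
U = -258 + 660*sqrt(13) (U = sqrt(208)*165 - 258 = (4*sqrt(13))*165 - 258 = 660*sqrt(13) - 258 = -258 + 660*sqrt(13) ≈ 2121.7)
(-161170 + N(g(2))) + U = (-161170 + 196) + (-258 + 660*sqrt(13)) = -160974 + (-258 + 660*sqrt(13)) = -161232 + 660*sqrt(13)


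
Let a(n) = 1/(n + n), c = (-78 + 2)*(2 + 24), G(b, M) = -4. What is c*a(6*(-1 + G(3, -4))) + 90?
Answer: 1844/15 ≈ 122.93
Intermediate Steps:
c = -1976 (c = -76*26 = -1976)
a(n) = 1/(2*n)
c*a(6*(-1 + G(3, -4))) + 90 = -988/(6*(-1 - 4)) + 90 = -988/(6*(-5)) + 90 = -988/(-30) + 90 = -988*(-1)/30 + 90 = -1976*(-1/60) + 90 = 494/15 + 90 = 1844/15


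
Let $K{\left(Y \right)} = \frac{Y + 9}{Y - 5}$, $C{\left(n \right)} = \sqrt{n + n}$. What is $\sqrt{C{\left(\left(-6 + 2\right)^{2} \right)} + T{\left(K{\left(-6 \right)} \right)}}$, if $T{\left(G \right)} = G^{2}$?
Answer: $\frac{\sqrt{9 + 484 \sqrt{2}}}{11} \approx 2.394$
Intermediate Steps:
$C{\left(n \right)} = \sqrt{2} \sqrt{n}$ ($C{\left(n \right)} = \sqrt{2 n} = \sqrt{2} \sqrt{n}$)
$K{\left(Y \right)} = \frac{9 + Y}{-5 + Y}$
$\sqrt{C{\left(\left(-6 + 2\right)^{2} \right)} + T{\left(K{\left(-6 \right)} \right)}} = \sqrt{\sqrt{2} \sqrt{\left(-6 + 2\right)^{2}} + \left(\frac{9 - 6}{-5 - 6}\right)^{2}} = \sqrt{\sqrt{2} \sqrt{\left(-4\right)^{2}} + \left(\frac{1}{-11} \cdot 3\right)^{2}} = \sqrt{\sqrt{2} \sqrt{16} + \left(\left(- \frac{1}{11}\right) 3\right)^{2}} = \sqrt{\sqrt{2} \cdot 4 + \left(- \frac{3}{11}\right)^{2}} = \sqrt{4 \sqrt{2} + \frac{9}{121}} = \sqrt{\frac{9}{121} + 4 \sqrt{2}}$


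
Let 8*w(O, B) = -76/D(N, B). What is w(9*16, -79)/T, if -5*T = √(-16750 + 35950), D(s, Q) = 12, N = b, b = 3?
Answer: 19*√3/1152 ≈ 0.028567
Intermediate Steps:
N = 3
w(O, B) = -19/24 (w(O, B) = (-76/12)/8 = (-76*1/12)/8 = (⅛)*(-19/3) = -19/24)
T = -16*√3 (T = -√(-16750 + 35950)/5 = -16*√3 ≈ -27.713)
w(9*16, -79)/T = -19*(-√3/48)/24 = -(-19)*√3/1152 = 19*√3/1152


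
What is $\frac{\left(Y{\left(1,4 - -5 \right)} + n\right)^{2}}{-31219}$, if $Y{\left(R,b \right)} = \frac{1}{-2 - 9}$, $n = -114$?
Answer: $- \frac{1575025}{3777499} \approx -0.41695$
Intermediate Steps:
$Y{\left(R,b \right)} = - \frac{1}{11}$ ($Y{\left(R,b \right)} = \frac{1}{-11} = - \frac{1}{11}$)
$\frac{\left(Y{\left(1,4 - -5 \right)} + n\right)^{2}}{-31219} = \frac{\left(- \frac{1}{11} - 114\right)^{2}}{-31219} = \left(- \frac{1255}{11}\right)^{2} \left(- \frac{1}{31219}\right) = \frac{1575025}{121} \left(- \frac{1}{31219}\right) = - \frac{1575025}{3777499}$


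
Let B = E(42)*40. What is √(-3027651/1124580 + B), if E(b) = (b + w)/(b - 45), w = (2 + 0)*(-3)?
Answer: I*√16956981123155/187430 ≈ 21.97*I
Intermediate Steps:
w = -6 (w = 2*(-3) = -6)
E(b) = (-6 + b)/(-45 + b) (E(b) = (b - 6)/(b - 45) = (-6 + b)/(-45 + b))
B = -480 (B = ((-6 + 42)/(-45 + 42))*40 = (36/(-3))*40 = -⅓*36*40 = -12*40 = -480)
√(-3027651/1124580 + B) = √(-3027651/1124580 - 480) = √(-3027651*1/1124580 - 480) = √(-1009217/374860 - 480) = √(-180942017/374860) = I*√16956981123155/187430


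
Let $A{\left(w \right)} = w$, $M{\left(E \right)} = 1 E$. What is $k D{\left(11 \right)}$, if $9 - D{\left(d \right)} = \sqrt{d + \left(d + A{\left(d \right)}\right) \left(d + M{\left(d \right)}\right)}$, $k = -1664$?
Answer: $-14976 + 4992 \sqrt{55} \approx 22046.0$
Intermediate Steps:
$M{\left(E \right)} = E$
$D{\left(d \right)} = 9 - \sqrt{d + 4 d^{2}}$ ($D{\left(d \right)} = 9 - \sqrt{d + \left(d + d\right) \left(d + d\right)} = 9 - \sqrt{d + 2 d 2 d} = 9 - \sqrt{d + 4 d^{2}}$)
$k D{\left(11 \right)} = - 1664 \left(9 - \sqrt{11 \left(1 + 4 \cdot 11\right)}\right) = - 1664 \left(9 - \sqrt{11 \left(1 + 44\right)}\right) = - 1664 \left(9 - \sqrt{11 \cdot 45}\right) = - 1664 \left(9 - \sqrt{495}\right) = - 1664 \left(9 - 3 \sqrt{55}\right) = -14976 + 4992 \sqrt{55}$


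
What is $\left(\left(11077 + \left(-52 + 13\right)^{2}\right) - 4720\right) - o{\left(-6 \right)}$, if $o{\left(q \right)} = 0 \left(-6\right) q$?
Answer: $7878$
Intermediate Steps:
$o{\left(q \right)} = 0$ ($o{\left(q \right)} = 0 q = 0$)
$\left(\left(11077 + \left(-52 + 13\right)^{2}\right) - 4720\right) - o{\left(-6 \right)} = \left(\left(11077 + \left(-52 + 13\right)^{2}\right) - 4720\right) - 0 = \left(\left(11077 + \left(-39\right)^{2}\right) - 4720\right) + 0 = \left(\left(11077 + 1521\right) - 4720\right) + 0 = \left(12598 - 4720\right) + 0 = 7878 + 0 = 7878$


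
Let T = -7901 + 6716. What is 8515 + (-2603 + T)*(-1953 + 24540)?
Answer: -85551041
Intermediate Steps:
T = -1185
8515 + (-2603 + T)*(-1953 + 24540) = 8515 + (-2603 - 1185)*(-1953 + 24540) = 8515 - 3788*22587 = 8515 - 85559556 = -85551041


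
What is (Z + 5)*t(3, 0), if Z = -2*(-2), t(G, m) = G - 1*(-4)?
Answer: 63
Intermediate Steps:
t(G, m) = 4 + G (t(G, m) = G + 4 = 4 + G)
Z = 4
(Z + 5)*t(3, 0) = (4 + 5)*(4 + 3) = 9*7 = 63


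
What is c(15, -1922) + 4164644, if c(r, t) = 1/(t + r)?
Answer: 7941976107/1907 ≈ 4.1646e+6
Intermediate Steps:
c(r, t) = 1/(r + t)
c(15, -1922) + 4164644 = 1/(15 - 1922) + 4164644 = 1/(-1907) + 4164644 = -1/1907 + 4164644 = 7941976107/1907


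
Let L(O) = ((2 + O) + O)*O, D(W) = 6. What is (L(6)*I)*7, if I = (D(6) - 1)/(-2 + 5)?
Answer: 980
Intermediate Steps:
L(O) = O*(2 + 2*O) (L(O) = (2 + 2*O)*O = O*(2 + 2*O))
I = 5/3 (I = (6 - 1)/(-2 + 5) = 5/3 ≈ 1.6667)
(L(6)*I)*7 = ((2*6*(1 + 6))*(5/3))*7 = ((2*6*7)*(5/3))*7 = (84*(5/3))*7 = 140*7 = 980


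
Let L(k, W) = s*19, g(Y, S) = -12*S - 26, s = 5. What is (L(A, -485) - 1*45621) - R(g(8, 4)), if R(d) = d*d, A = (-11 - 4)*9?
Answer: -51002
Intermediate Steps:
A = -135 (A = -15*9 = -135)
g(Y, S) = -26 - 12*S
L(k, W) = 95 (L(k, W) = 5*19 = 95)
R(d) = d²
(L(A, -485) - 1*45621) - R(g(8, 4)) = (95 - 1*45621) - (-26 - 12*4)² = (95 - 45621) - (-26 - 48)² = -45526 - 1*(-74)² = -45526 - 1*5476 = -45526 - 5476 = -51002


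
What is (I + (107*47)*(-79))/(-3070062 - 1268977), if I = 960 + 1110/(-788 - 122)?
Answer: 36066232/394852549 ≈ 0.091341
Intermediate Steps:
I = 87249/91 (I = 960 + 1110/(-910) = 960 + 1110*(-1/910) = 960 - 111/91 = 87249/91 ≈ 958.78)
(I + (107*47)*(-79))/(-3070062 - 1268977) = (87249/91 + (107*47)*(-79))/(-3070062 - 1268977) = (87249/91 + 5029*(-79))/(-4339039) = (87249/91 - 397291)*(-1/4339039) = -36066232/91*(-1/4339039) = 36066232/394852549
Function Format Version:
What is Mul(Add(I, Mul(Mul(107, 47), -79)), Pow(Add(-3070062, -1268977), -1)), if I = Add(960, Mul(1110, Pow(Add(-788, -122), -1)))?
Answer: Rational(36066232, 394852549) ≈ 0.091341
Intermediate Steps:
I = Rational(87249, 91) (I = Add(960, Mul(1110, Pow(-910, -1))) = Add(960, Mul(1110, Rational(-1, 910))) = Add(960, Rational(-111, 91)) = Rational(87249, 91) ≈ 958.78)
Mul(Add(I, Mul(Mul(107, 47), -79)), Pow(Add(-3070062, -1268977), -1)) = Mul(Add(Rational(87249, 91), Mul(Mul(107, 47), -79)), Pow(Add(-3070062, -1268977), -1)) = Mul(Add(Rational(87249, 91), Mul(5029, -79)), Pow(-4339039, -1)) = Mul(Add(Rational(87249, 91), -397291), Rational(-1, 4339039)) = Mul(Rational(-36066232, 91), Rational(-1, 4339039)) = Rational(36066232, 394852549)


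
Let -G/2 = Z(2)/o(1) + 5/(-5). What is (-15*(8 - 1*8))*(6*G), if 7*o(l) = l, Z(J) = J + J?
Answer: 0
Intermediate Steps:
Z(J) = 2*J
o(l) = l/7
G = -54 (G = -2*((2*2)/(((1/7)*1)) + 5/(-5)) = -2*(4/(1/7) + 5*(-1/5)) = -2*(4*7 - 1) = -2*(28 - 1) = -2*27 = -54)
(-15*(8 - 1*8))*(6*G) = (-15*(8 - 1*8))*(6*(-54)) = -15*(8 - 8)*(-324) = -15*0*(-324) = 0*(-324) = 0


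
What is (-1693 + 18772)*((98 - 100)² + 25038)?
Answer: 427692318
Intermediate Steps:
(-1693 + 18772)*((98 - 100)² + 25038) = 17079*((-2)² + 25038) = 17079*(4 + 25038) = 17079*25042 = 427692318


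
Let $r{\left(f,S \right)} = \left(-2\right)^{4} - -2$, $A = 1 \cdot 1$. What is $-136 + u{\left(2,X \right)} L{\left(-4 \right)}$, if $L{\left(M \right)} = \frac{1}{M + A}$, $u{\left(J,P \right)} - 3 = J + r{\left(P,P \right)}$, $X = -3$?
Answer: $- \frac{431}{3} \approx -143.67$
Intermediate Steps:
$A = 1$
$r{\left(f,S \right)} = 18$ ($r{\left(f,S \right)} = 16 + 2 = 18$)
$u{\left(J,P \right)} = 21 + J$ ($u{\left(J,P \right)} = 3 + \left(J + 18\right) = 3 + \left(18 + J\right) = 21 + J$)
$L{\left(M \right)} = \frac{1}{1 + M}$ ($L{\left(M \right)} = \frac{1}{M + 1} = \frac{1}{1 + M}$)
$-136 + u{\left(2,X \right)} L{\left(-4 \right)} = -136 + \frac{21 + 2}{1 - 4} = -136 + \frac{23}{-3} = -136 + 23 \left(- \frac{1}{3}\right) = -136 - \frac{23}{3} = - \frac{431}{3}$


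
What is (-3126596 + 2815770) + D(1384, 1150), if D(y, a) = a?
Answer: -309676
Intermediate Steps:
(-3126596 + 2815770) + D(1384, 1150) = (-3126596 + 2815770) + 1150 = -310826 + 1150 = -309676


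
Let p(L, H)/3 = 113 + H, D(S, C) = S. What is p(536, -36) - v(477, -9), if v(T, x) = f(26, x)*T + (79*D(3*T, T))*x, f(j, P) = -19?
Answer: 1026735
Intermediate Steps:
v(T, x) = -19*T + 237*T*x (v(T, x) = -19*T + (79*(3*T))*x = -19*T + (237*T)*x = -19*T + 237*T*x)
p(L, H) = 339 + 3*H (p(L, H) = 3*(113 + H) = 339 + 3*H)
p(536, -36) - v(477, -9) = (339 + 3*(-36)) - 477*(-19 + 237*(-9)) = (339 - 108) - 477*(-19 - 2133) = 231 - 477*(-2152) = 231 - 1*(-1026504) = 231 + 1026504 = 1026735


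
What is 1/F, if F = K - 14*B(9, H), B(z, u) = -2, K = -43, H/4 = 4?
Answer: -1/15 ≈ -0.066667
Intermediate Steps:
H = 16 (H = 4*4 = 16)
F = -15 (F = -43 - 14*(-2) = -43 + 28 = -15)
1/F = 1/(-15) = -1/15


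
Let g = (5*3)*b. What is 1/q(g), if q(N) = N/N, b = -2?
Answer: 1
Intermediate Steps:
g = -30 (g = (5*3)*(-2) = 15*(-2) = -30)
q(N) = 1
1/q(g) = 1/1 = 1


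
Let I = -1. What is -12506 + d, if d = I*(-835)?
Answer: -11671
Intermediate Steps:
d = 835 (d = -1*(-835) = 835)
-12506 + d = -12506 + 835 = -11671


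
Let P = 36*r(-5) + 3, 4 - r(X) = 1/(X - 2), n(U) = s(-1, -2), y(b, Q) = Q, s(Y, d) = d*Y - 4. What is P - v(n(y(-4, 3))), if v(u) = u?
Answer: 1079/7 ≈ 154.14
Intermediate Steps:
s(Y, d) = -4 + Y*d (s(Y, d) = Y*d - 4 = -4 + Y*d)
n(U) = -2 (n(U) = -4 - 1*(-2) = -4 + 2 = -2)
r(X) = 4 - 1/(-2 + X) (r(X) = 4 - 1/(X - 2) = 4 - 1/(-2 + X))
P = 1065/7 (P = 36*((-9 + 4*(-5))/(-2 - 5)) + 3 = 36*((-9 - 20)/(-7)) + 3 = 36*(-1/7*(-29)) + 3 = 36*(29/7) + 3 = 1044/7 + 3 = 1065/7 ≈ 152.14)
P - v(n(y(-4, 3))) = 1065/7 - 1*(-2) = 1065/7 + 2 = 1079/7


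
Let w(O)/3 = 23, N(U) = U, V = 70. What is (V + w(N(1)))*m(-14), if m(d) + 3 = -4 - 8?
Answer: -2085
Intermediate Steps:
m(d) = -15 (m(d) = -3 + (-4 - 8) = -3 - 12 = -15)
w(O) = 69 (w(O) = 3*23 = 69)
(V + w(N(1)))*m(-14) = (70 + 69)*(-15) = 139*(-15) = -2085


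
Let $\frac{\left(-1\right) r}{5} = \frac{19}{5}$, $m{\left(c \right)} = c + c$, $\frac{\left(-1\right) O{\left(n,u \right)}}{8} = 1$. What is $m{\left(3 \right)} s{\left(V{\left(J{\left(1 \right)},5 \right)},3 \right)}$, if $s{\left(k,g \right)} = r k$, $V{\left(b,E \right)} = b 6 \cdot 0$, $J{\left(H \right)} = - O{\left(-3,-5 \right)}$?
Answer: $0$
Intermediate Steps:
$O{\left(n,u \right)} = -8$ ($O{\left(n,u \right)} = \left(-8\right) 1 = -8$)
$m{\left(c \right)} = 2 c$
$J{\left(H \right)} = 8$ ($J{\left(H \right)} = \left(-1\right) \left(-8\right) = 8$)
$r = -19$ ($r = - 5 \cdot \frac{19}{5} = - 5 \cdot 19 \cdot \frac{1}{5} = \left(-5\right) \frac{19}{5} = -19$)
$V{\left(b,E \right)} = 0$ ($V{\left(b,E \right)} = 6 b 0 = 0$)
$s{\left(k,g \right)} = - 19 k$
$m{\left(3 \right)} s{\left(V{\left(J{\left(1 \right)},5 \right)},3 \right)} = 2 \cdot 3 \left(\left(-19\right) 0\right) = 6 \cdot 0 = 0$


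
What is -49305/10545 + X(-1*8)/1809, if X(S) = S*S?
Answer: -310589/66933 ≈ -4.6403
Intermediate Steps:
X(S) = S**2
-49305/10545 + X(-1*8)/1809 = -49305/10545 + (-1*8)**2/1809 = -49305*1/10545 + (-8)**2*(1/1809) = -173/37 + 64*(1/1809) = -173/37 + 64/1809 = -310589/66933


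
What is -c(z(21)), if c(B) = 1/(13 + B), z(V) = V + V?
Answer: -1/55 ≈ -0.018182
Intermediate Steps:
z(V) = 2*V
-c(z(21)) = -1/(13 + 2*21) = -1/(13 + 42) = -1/55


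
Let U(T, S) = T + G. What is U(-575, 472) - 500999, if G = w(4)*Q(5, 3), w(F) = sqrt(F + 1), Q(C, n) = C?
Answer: -501574 + 5*sqrt(5) ≈ -5.0156e+5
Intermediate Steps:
w(F) = sqrt(1 + F)
G = 5*sqrt(5) (G = sqrt(1 + 4)*5 = sqrt(5)*5 = 5*sqrt(5) ≈ 11.180)
U(T, S) = T + 5*sqrt(5)
U(-575, 472) - 500999 = (-575 + 5*sqrt(5)) - 500999 = -501574 + 5*sqrt(5)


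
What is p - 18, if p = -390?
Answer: -408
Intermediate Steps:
p - 18 = -390 - 18 = -408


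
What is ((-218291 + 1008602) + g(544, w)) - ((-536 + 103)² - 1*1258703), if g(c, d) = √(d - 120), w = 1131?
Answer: 1861525 + √1011 ≈ 1.8616e+6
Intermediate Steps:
g(c, d) = √(-120 + d)
((-218291 + 1008602) + g(544, w)) - ((-536 + 103)² - 1*1258703) = ((-218291 + 1008602) + √(-120 + 1131)) - ((-536 + 103)² - 1*1258703) = (790311 + √1011) - ((-433)² - 1258703) = (790311 + √1011) - (187489 - 1258703) = (790311 + √1011) - 1*(-1071214) = (790311 + √1011) + 1071214 = 1861525 + √1011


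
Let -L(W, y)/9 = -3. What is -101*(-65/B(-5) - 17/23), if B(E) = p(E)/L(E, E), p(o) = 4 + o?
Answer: -4075148/23 ≈ -1.7718e+5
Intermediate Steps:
L(W, y) = 27 (L(W, y) = -9*(-3) = 27)
B(E) = 4/27 + E/27 (B(E) = (4 + E)/27 = (4 + E)*(1/27) = 4/27 + E/27)
-101*(-65/B(-5) - 17/23) = -101*(-65/(4/27 + (1/27)*(-5)) - 17/23) = -101*(-65/(4/27 - 5/27) - 17*1/23) = -101*(-65/(-1/27) - 17/23) = -101*(-65*(-27) - 17/23) = -101*(1755 - 17/23) = -101*40348/23 = -4075148/23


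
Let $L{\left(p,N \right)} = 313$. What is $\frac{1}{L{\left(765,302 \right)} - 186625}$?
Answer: $- \frac{1}{186312} \approx -5.3673 \cdot 10^{-6}$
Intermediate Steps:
$\frac{1}{L{\left(765,302 \right)} - 186625} = \frac{1}{313 - 186625} = \frac{1}{-186312} = - \frac{1}{186312}$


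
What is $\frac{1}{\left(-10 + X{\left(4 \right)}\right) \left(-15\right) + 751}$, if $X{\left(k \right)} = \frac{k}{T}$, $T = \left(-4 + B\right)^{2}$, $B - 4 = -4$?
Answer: $\frac{4}{3589} \approx 0.0011145$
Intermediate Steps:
$B = 0$ ($B = 4 - 4 = 0$)
$T = 16$ ($T = \left(-4 + 0\right)^{2} = \left(-4\right)^{2} = 16$)
$X{\left(k \right)} = \frac{k}{16}$
$\frac{1}{\left(-10 + X{\left(4 \right)}\right) \left(-15\right) + 751} = \frac{1}{\left(-10 + \frac{1}{16} \cdot 4\right) \left(-15\right) + 751} = \frac{1}{\left(-10 + \frac{1}{4}\right) \left(-15\right) + 751} = \frac{1}{\left(- \frac{39}{4}\right) \left(-15\right) + 751} = \frac{1}{\frac{585}{4} + 751} = \frac{1}{\frac{3589}{4}} = \frac{4}{3589}$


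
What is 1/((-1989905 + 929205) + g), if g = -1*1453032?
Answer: -1/2513732 ≈ -3.9781e-7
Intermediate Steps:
g = -1453032
1/((-1989905 + 929205) + g) = 1/((-1989905 + 929205) - 1453032) = 1/(-1060700 - 1453032) = 1/(-2513732) = -1/2513732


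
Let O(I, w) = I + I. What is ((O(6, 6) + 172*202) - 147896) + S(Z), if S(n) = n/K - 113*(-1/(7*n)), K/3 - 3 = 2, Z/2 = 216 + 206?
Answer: -10021478753/88620 ≈ -1.1308e+5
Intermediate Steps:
Z = 844 (Z = 2*(216 + 206) = 2*422 = 844)
K = 15 (K = 9 + 3*2 = 9 + 6 = 15)
O(I, w) = 2*I
S(n) = n/15 + 113/(7*n) (S(n) = n/15 - 113*(-1/(7*n)) = n*(1/15) - 113*(-1/(7*n)) = n/15 - (-113)/(7*n) = n/15 + 113/(7*n))
((O(6, 6) + 172*202) - 147896) + S(Z) = ((2*6 + 172*202) - 147896) + ((1/15)*844 + (113/7)/844) = ((12 + 34744) - 147896) + (844/15 + (113/7)*(1/844)) = (34756 - 147896) + (844/15 + 113/5908) = -113140 + 4988047/88620 = -10021478753/88620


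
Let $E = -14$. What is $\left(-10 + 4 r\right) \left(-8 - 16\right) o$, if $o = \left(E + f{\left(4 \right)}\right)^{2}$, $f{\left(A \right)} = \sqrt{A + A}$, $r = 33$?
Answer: $-597312 + 163968 \sqrt{2} \approx -3.6543 \cdot 10^{5}$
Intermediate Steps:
$f{\left(A \right)} = \sqrt{2} \sqrt{A}$ ($f{\left(A \right)} = \sqrt{2 A} = \sqrt{2} \sqrt{A}$)
$o = \left(-14 + 2 \sqrt{2}\right)^{2}$ ($o = \left(-14 + \sqrt{2} \sqrt{4}\right)^{2} = \left(-14 + \sqrt{2} \cdot 2\right)^{2} = \left(-14 + 2 \sqrt{2}\right)^{2} \approx 124.8$)
$\left(-10 + 4 r\right) \left(-8 - 16\right) o = \left(-10 + 4 \cdot 33\right) \left(-8 - 16\right) \left(204 - 56 \sqrt{2}\right) = \left(-10 + 132\right) \left(-24\right) \left(204 - 56 \sqrt{2}\right) = 122 \left(-24\right) \left(204 - 56 \sqrt{2}\right) = - 2928 \left(204 - 56 \sqrt{2}\right) = -597312 + 163968 \sqrt{2}$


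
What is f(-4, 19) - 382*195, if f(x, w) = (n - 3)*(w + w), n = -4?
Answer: -74756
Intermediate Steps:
f(x, w) = -14*w (f(x, w) = (-4 - 3)*(w + w) = -14*w)
f(-4, 19) - 382*195 = -14*19 - 382*195 = -266 - 74490 = -74756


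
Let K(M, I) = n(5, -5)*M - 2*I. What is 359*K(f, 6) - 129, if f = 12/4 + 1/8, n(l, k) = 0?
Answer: -4437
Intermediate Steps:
f = 25/8 (f = 12*(¼) + 1*(⅛) = 3 + ⅛ = 25/8 ≈ 3.1250)
K(M, I) = -2*I (K(M, I) = 0*M - 2*I = 0 - 2*I = -2*I)
359*K(f, 6) - 129 = 359*(-2*6) - 129 = 359*(-12) - 129 = -4308 - 129 = -4437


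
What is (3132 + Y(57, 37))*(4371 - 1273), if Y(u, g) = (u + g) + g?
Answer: 10108774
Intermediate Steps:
Y(u, g) = u + 2*g (Y(u, g) = (g + u) + g = u + 2*g)
(3132 + Y(57, 37))*(4371 - 1273) = (3132 + (57 + 2*37))*(4371 - 1273) = (3132 + (57 + 74))*3098 = (3132 + 131)*3098 = 3263*3098 = 10108774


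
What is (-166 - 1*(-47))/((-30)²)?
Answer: -119/900 ≈ -0.13222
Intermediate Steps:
(-166 - 1*(-47))/((-30)²) = (-166 + 47)/900 = -119*1/900 = -119/900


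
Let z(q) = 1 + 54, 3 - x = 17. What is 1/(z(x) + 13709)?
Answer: 1/13764 ≈ 7.2653e-5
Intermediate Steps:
x = -14 (x = 3 - 1*17 = 3 - 17 = -14)
z(q) = 55
1/(z(x) + 13709) = 1/(55 + 13709) = 1/13764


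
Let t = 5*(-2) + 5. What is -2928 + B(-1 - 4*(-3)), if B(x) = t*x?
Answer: -2983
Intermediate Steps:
t = -5 (t = -10 + 5 = -5)
B(x) = -5*x
-2928 + B(-1 - 4*(-3)) = -2928 - 5*(-1 - 4*(-3)) = -2928 - 5*(-1 + 12) = -2928 - 5*11 = -2928 - 55 = -2983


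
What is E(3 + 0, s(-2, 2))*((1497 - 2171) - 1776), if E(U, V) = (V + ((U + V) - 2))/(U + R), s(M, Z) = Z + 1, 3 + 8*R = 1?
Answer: -68600/11 ≈ -6236.4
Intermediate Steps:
R = -¼ (R = -3/8 + (⅛)*1 = -3/8 + ⅛ = -¼ ≈ -0.25000)
s(M, Z) = 1 + Z
E(U, V) = (-2 + U + 2*V)/(-¼ + U) (E(U, V) = (V + ((U + V) - 2))/(U - ¼) = (V + (-2 + U + V))/(-¼ + U) = (-2 + U + 2*V)/(-¼ + U))
E(3 + 0, s(-2, 2))*((1497 - 2171) - 1776) = (4*(-2 + (3 + 0) + 2*(1 + 2))/(-1 + 4*(3 + 0)))*((1497 - 2171) - 1776) = (4*(-2 + 3 + 2*3)/(-1 + 4*3))*(-674 - 1776) = (4*(-2 + 3 + 6)/(-1 + 12))*(-2450) = (4*7/11)*(-2450) = (4*(1/11)*7)*(-2450) = (28/11)*(-2450) = -68600/11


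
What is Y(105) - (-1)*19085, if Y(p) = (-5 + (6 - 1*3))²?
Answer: 19089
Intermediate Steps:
Y(p) = 4 (Y(p) = (-5 + (6 - 3))² = (-5 + 3)² = (-2)² = 4)
Y(105) - (-1)*19085 = 4 - (-1)*19085 = 4 - 1*(-19085) = 4 + 19085 = 19089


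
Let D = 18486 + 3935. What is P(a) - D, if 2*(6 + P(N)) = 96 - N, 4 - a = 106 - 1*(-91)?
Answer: -44565/2 ≈ -22283.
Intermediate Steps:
a = -193 (a = 4 - (106 - 1*(-91)) = 4 - (106 + 91) = 4 - 1*197 = 4 - 197 = -193)
D = 22421
P(N) = 42 - N/2 (P(N) = -6 + (96 - N)/2 = -6 + (48 - N/2) = 42 - N/2)
P(a) - D = (42 - 1/2*(-193)) - 1*22421 = (42 + 193/2) - 22421 = 277/2 - 22421 = -44565/2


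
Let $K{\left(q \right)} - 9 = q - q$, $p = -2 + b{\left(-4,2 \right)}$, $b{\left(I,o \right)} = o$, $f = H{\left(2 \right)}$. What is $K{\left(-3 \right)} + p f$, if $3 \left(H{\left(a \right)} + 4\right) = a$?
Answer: $9$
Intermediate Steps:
$H{\left(a \right)} = -4 + \frac{a}{3}$
$f = - \frac{10}{3}$ ($f = -4 + \frac{1}{3} \cdot 2 = -4 + \frac{2}{3} = - \frac{10}{3} \approx -3.3333$)
$p = 0$ ($p = -2 + 2 = 0$)
$K{\left(q \right)} = 9$ ($K{\left(q \right)} = 9 + \left(q - q\right) = 9 + 0 = 9$)
$K{\left(-3 \right)} + p f = 9 + 0 \left(- \frac{10}{3}\right) = 9 + 0 = 9$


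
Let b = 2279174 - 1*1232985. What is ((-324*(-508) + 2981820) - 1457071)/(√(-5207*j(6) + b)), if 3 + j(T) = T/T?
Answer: 1689341*√1056603/1056603 ≈ 1643.5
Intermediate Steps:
j(T) = -2 (j(T) = -3 + T/T = -3 + 1 = -2)
b = 1046189 (b = 2279174 - 1232985 = 1046189)
((-324*(-508) + 2981820) - 1457071)/(√(-5207*j(6) + b)) = ((-324*(-508) + 2981820) - 1457071)/(√(-5207*(-2) + 1046189)) = ((164592 + 2981820) - 1457071)/(√(10414 + 1046189)) = (3146412 - 1457071)/(√1056603) = 1689341*(√1056603/1056603) = 1689341*√1056603/1056603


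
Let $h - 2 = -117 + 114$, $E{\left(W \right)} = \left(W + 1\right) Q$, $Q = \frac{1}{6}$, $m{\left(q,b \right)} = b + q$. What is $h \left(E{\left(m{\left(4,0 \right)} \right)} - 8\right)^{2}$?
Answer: $- \frac{1849}{36} \approx -51.361$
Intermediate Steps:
$Q = \frac{1}{6} \approx 0.16667$
$E{\left(W \right)} = \frac{1}{6} + \frac{W}{6}$ ($E{\left(W \right)} = \left(W + 1\right) \frac{1}{6} = \left(1 + W\right) \frac{1}{6} = \frac{1}{6} + \frac{W}{6}$)
$h = -1$ ($h = 2 + \left(-117 + 114\right) = 2 - 3 = -1$)
$h \left(E{\left(m{\left(4,0 \right)} \right)} - 8\right)^{2} = - \left(\left(\frac{1}{6} + \frac{0 + 4}{6}\right) - 8\right)^{2} = - \left(\left(\frac{1}{6} + \frac{1}{6} \cdot 4\right) - 8\right)^{2} = - \left(\left(\frac{1}{6} + \frac{2}{3}\right) - 8\right)^{2} = - \left(\frac{5}{6} - 8\right)^{2} = - \left(- \frac{43}{6}\right)^{2} = \left(-1\right) \frac{1849}{36} = - \frac{1849}{36}$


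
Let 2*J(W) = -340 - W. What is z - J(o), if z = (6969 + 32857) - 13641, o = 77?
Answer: 52787/2 ≈ 26394.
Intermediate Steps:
z = 26185 (z = 39826 - 13641 = 26185)
J(W) = -170 - W/2 (J(W) = (-340 - W)/2 = -170 - W/2)
z - J(o) = 26185 - (-170 - ½*77) = 26185 - (-170 - 77/2) = 26185 - 1*(-417/2) = 26185 + 417/2 = 52787/2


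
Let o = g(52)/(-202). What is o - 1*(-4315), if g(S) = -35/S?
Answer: 45324795/10504 ≈ 4315.0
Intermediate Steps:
o = 35/10504 (o = -35/52/(-202) = -35*1/52*(-1/202) = -35/52*(-1/202) = 35/10504 ≈ 0.0033321)
o - 1*(-4315) = 35/10504 - 1*(-4315) = 35/10504 + 4315 = 45324795/10504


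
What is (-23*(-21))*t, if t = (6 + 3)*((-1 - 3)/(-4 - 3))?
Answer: 2484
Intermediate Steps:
t = 36/7 (t = 9*(-4/(-7)) = 9*(-4*(-⅐)) = 9*(4/7) = 36/7 ≈ 5.1429)
(-23*(-21))*t = -23*(-21)*(36/7) = 483*(36/7) = 2484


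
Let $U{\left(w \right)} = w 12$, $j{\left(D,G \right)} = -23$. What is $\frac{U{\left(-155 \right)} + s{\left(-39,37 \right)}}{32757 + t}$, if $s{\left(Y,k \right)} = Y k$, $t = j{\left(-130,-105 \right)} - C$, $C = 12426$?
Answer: $- \frac{3303}{20308} \approx -0.16265$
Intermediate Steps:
$U{\left(w \right)} = 12 w$
$t = -12449$ ($t = -23 - 12426 = -12449$)
$\frac{U{\left(-155 \right)} + s{\left(-39,37 \right)}}{32757 + t} = \frac{12 \left(-155\right) - 1443}{32757 - 12449} = \frac{-1860 - 1443}{20308} = \left(-3303\right) \frac{1}{20308} = - \frac{3303}{20308}$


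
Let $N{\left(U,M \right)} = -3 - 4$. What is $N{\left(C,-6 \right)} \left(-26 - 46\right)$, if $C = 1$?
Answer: $504$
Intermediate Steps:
$N{\left(U,M \right)} = -7$ ($N{\left(U,M \right)} = -3 - 4 = -7$)
$N{\left(C,-6 \right)} \left(-26 - 46\right) = - 7 \left(-26 - 46\right) = \left(-7\right) \left(-72\right) = 504$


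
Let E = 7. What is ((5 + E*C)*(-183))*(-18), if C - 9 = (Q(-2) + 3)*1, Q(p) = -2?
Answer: 247050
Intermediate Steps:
C = 10 (C = 9 + (-2 + 3)*1 = 9 + 1*1 = 9 + 1 = 10)
((5 + E*C)*(-183))*(-18) = ((5 + 7*10)*(-183))*(-18) = ((5 + 70)*(-183))*(-18) = (75*(-183))*(-18) = -13725*(-18) = 247050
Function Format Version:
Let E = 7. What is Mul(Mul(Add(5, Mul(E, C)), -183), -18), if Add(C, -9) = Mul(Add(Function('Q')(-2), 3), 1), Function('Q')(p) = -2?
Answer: 247050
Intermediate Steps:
C = 10 (C = Add(9, Mul(Add(-2, 3), 1)) = Add(9, Mul(1, 1)) = Add(9, 1) = 10)
Mul(Mul(Add(5, Mul(E, C)), -183), -18) = Mul(Mul(Add(5, Mul(7, 10)), -183), -18) = Mul(Mul(Add(5, 70), -183), -18) = Mul(Mul(75, -183), -18) = Mul(-13725, -18) = 247050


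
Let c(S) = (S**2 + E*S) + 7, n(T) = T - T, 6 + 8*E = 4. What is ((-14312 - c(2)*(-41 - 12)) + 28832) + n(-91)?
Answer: 30153/2 ≈ 15077.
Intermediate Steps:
E = -1/4 (E = -3/4 + (1/8)*4 = -3/4 + 1/2 = -1/4 ≈ -0.25000)
n(T) = 0
c(S) = 7 + S**2 - S/4 (c(S) = (S**2 - S/4) + 7 = 7 + S**2 - S/4)
((-14312 - c(2)*(-41 - 12)) + 28832) + n(-91) = ((-14312 - (7 + 2**2 - 1/4*2)*(-41 - 12)) + 28832) + 0 = ((-14312 - (7 + 4 - 1/2)*(-53)) + 28832) + 0 = ((-14312 - 21*(-53)/2) + 28832) + 0 = ((-14312 - 1*(-1113/2)) + 28832) + 0 = ((-14312 + 1113/2) + 28832) + 0 = (-27511/2 + 28832) + 0 = 30153/2 + 0 = 30153/2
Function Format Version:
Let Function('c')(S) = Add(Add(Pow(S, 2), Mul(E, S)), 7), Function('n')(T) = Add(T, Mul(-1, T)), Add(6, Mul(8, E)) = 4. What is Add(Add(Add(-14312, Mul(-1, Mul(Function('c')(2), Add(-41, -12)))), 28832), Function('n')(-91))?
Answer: Rational(30153, 2) ≈ 15077.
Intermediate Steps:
E = Rational(-1, 4) (E = Add(Rational(-3, 4), Mul(Rational(1, 8), 4)) = Add(Rational(-3, 4), Rational(1, 2)) = Rational(-1, 4) ≈ -0.25000)
Function('n')(T) = 0
Function('c')(S) = Add(7, Pow(S, 2), Mul(Rational(-1, 4), S)) (Function('c')(S) = Add(Add(Pow(S, 2), Mul(Rational(-1, 4), S)), 7) = Add(7, Pow(S, 2), Mul(Rational(-1, 4), S)))
Add(Add(Add(-14312, Mul(-1, Mul(Function('c')(2), Add(-41, -12)))), 28832), Function('n')(-91)) = Add(Add(Add(-14312, Mul(-1, Mul(Add(7, Pow(2, 2), Mul(Rational(-1, 4), 2)), Add(-41, -12)))), 28832), 0) = Add(Add(Add(-14312, Mul(-1, Mul(Add(7, 4, Rational(-1, 2)), -53))), 28832), 0) = Add(Add(Add(-14312, Mul(-1, Mul(Rational(21, 2), -53))), 28832), 0) = Add(Add(Add(-14312, Mul(-1, Rational(-1113, 2))), 28832), 0) = Add(Add(Add(-14312, Rational(1113, 2)), 28832), 0) = Add(Add(Rational(-27511, 2), 28832), 0) = Add(Rational(30153, 2), 0) = Rational(30153, 2)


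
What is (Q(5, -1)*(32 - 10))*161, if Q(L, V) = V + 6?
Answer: 17710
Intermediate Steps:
Q(L, V) = 6 + V
(Q(5, -1)*(32 - 10))*161 = ((6 - 1)*(32 - 10))*161 = (5*22)*161 = 110*161 = 17710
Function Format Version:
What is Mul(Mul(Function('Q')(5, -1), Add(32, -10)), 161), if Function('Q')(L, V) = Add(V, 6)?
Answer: 17710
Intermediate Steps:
Function('Q')(L, V) = Add(6, V)
Mul(Mul(Function('Q')(5, -1), Add(32, -10)), 161) = Mul(Mul(Add(6, -1), Add(32, -10)), 161) = Mul(Mul(5, 22), 161) = Mul(110, 161) = 17710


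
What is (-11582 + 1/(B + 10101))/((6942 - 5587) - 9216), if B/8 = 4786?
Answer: 560441397/380385929 ≈ 1.4733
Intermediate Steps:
B = 38288 (B = 8*4786 = 38288)
(-11582 + 1/(B + 10101))/((6942 - 5587) - 9216) = (-11582 + 1/(38288 + 10101))/((6942 - 5587) - 9216) = (-11582 + 1/48389)/(1355 - 9216) = (-11582 + 1/48389)/(-7861) = -560441397/48389*(-1/7861) = 560441397/380385929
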